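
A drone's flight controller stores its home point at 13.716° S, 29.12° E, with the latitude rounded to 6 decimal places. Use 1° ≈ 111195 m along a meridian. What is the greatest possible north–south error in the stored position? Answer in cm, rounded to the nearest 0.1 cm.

5.6 cm

Rounding to 6 decimal places leaves the latitude within ±5e-07° of the true value.
North–south distance: 5e-07° × 111195 m/° = 0.0555975 m.
That is 0.0555975 m = 5.5597 cm.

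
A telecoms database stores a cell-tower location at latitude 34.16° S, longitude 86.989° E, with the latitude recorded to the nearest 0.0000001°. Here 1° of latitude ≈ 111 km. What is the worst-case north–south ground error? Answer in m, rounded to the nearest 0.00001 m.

0.00555 m

Rounding to 7 decimal places leaves the latitude within ±5e-08° of the true value.
North–south distance: 5e-08° × 111000 m/° = 0.00555 m.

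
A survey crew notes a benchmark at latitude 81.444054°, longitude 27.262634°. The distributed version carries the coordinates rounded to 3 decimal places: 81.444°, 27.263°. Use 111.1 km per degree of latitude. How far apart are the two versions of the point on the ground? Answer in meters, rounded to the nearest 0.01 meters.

Δlat = 81.444054 − 81.444 = +0.000054°; Δlon = 27.262634 − 27.263 = -0.000366°.
N–S: 0.000054° × 111100 m/° = 5.9994 m.
East–west at this latitude: -0.000366° × 111100 × cos 81.444° ≈ -0.000366 × 16529 = -6.04962 m.
Combined displacement = (5.9994² + 6.04962²)^½ ≈ 8.52002 m.

8.52 meters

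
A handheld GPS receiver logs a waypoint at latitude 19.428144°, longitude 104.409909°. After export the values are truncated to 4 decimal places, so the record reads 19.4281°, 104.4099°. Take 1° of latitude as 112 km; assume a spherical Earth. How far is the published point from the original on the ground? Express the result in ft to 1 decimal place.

The latitude changed by +0.000044° and the longitude by +0.000009°.
N–S: 0.000044° × 112000 m/° = 4.928 m.
E–W at 19.4281°: 0.000009° × 112000 × cos 19.4281° = 0.000009 × 112000 × 0.9431 ≈ 0.950604 m.
Distance: √(4.928² + 0.950604²) ≈ 5.01885 m.
Converting: 5.01885 m × 3.2808 ft/m ≈ 16.466 ft.

16.5 ft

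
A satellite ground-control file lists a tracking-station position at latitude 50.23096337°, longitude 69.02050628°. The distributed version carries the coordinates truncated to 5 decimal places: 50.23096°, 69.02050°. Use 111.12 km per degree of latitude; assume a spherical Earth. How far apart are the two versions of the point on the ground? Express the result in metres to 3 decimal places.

0.583 metres

The latitude changed by +0.00000337° and the longitude by +0.00000628°.
North–south shift: 0.00000337 × 111120 = 0.374474 m.
E–W at 50.231°: 0.00000628° × 111120 × cos 50.231° = 0.00000628 × 111120 × 0.6397 ≈ 0.4464 m.
Hypotenuse of the two orthogonal shifts: √(0.374474² + 0.4464²) = 0.58267 m.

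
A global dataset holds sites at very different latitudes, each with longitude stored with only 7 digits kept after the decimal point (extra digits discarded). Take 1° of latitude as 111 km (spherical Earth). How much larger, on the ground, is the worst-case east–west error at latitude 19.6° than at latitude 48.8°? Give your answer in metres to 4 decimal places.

0.0031 metres

Truncating at 7 decimal places can drop up to a full unit in the last place, so the longitude may be off by as much as 1e-07°.
At 19.6°: 1e-07° × 111000 × cos 19.6° = 1e-07 × 111000 × 0.9421 ≈ 0.010457 m.
Error at 48.8° = 1e-07° × 111000 × cos 48.8° ≈ 0.0111 × 0.6587 = 0.0073115 m.
So the lower-latitude error exceeds the higher by 0.010457 − 0.0073115 = 0.0031454 m.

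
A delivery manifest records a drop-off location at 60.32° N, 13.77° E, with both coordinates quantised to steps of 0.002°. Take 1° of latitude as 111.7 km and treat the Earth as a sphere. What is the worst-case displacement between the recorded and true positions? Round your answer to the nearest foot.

409 feet

With a 0.002° grid the true value lies within half a step, ±0.002°/2 = ±0.001°, of the stored one.
North–south component: 0.001° × 111700 = 111.7 m.
E–W at 60.32°: 0.001° × 111700 × cos 60.32° = 0.001 × 111700 × 0.4952 ≈ 55.3089 m.
Combining orthogonally: (111.7² + 55.3089²)^½ ≈ 124.643 m.
In feet: 124.643 m ÷ 0.3048 ≈ 408.93 ft.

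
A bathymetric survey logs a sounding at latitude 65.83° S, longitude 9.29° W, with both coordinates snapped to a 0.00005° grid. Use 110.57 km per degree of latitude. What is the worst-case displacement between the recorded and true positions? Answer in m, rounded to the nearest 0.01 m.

2.99 m

With a 0.00005° grid the true value lies within half a step, ±0.00005°/2 = ±2.5e-05°, of the stored one.
N–S: 2.5e-05° × 110570 m/° = 2.76425 m.
E–W at 65.83°: 2.5e-05° × 110570 × cos 65.83° = 2.5e-05 × 110570 × 0.4094 ≈ 1.13181 m.
Combining orthogonally: (2.76425² + 1.13181²)^½ ≈ 2.98698 m.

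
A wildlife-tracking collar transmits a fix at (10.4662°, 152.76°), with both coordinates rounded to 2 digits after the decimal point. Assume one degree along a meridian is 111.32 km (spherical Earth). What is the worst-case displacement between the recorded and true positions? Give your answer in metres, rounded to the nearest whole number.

Rounding to 2 decimal places leaves each coordinate within ±0.005° of the true value.
Latitude error → 0.005 × 111320 = 556.6 m along the meridian.
Longitude error → 0.005 × 111320 × cos 10.4662° = 0.005 × 111320 × 0.9834 ≈ 547.339 m.
The two errors are perpendicular, so the maximum displacement is √(556.6² + 547.339²) ≈ 780.631 m.

781 metres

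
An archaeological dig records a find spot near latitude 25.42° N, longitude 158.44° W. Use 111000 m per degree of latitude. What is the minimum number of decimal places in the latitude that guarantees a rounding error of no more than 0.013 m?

7

One degree of latitude covers 111000 m.
N decimal places → at most half a unit in the last place, 0.5 × 10⁻ᴺ° = 111000/2 × 10⁻ᴺ m.
Need 0.5 × 111000 × 10⁻ᴺ ≤ 0.013 → 10⁻ᴺ ≤ 2.342e-07, so N ≥ 6.63.
So 7 decimal places suffice (0.00555 m); 6 would allow up to 0.0555 m.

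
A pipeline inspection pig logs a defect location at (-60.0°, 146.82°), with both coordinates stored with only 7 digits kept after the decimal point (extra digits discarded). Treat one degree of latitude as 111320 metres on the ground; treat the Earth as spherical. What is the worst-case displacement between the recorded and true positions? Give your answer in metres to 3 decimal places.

Truncating at 7 decimal places can drop up to a full unit in the last place, so each coordinate may be off by as much as 1e-07°.
N–S: 1e-07° × 111320 m/° = 0.011132 m.
Longitude error → 1e-07 × 111320 × cos 60° = 1e-07 × 111320 × 0.5000 ≈ 0.005566 m.
The two errors are perpendicular, so the maximum displacement is √(0.011132² + 0.005566²) ≈ 0.012446 m.

0.012 metres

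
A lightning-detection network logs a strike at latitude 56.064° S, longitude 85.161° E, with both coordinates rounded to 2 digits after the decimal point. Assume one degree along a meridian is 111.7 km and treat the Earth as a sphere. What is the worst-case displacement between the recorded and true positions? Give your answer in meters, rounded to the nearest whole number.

640 meters

Rounding to 2 decimal places leaves each coordinate within ±0.005° of the true value.
North–south component: 0.005° × 111700 = 558.5 m.
Longitude error → 0.005 × 111700 × cos 56.064° = 0.005 × 111700 × 0.5583 ≈ 311.792 m.
Combining orthogonally: (558.5² + 311.792²)^½ ≈ 639.638 m.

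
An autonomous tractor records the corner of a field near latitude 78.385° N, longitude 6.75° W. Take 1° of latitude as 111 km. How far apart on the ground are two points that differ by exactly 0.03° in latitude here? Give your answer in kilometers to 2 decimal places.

3.33 kilometers

Along a meridian 0.03° is 0.03 × 111000 = 3330 m.
That is 3330 m = 3.33 km.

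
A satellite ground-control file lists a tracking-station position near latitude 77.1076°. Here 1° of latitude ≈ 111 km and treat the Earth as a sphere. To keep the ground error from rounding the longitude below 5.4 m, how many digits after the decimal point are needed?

4 decimal places

At 77.1076° one degree of longitude covers 111000 × cos 77.1076° ≈ 111000 × 0.2231 ≈ 24766.4 m.
N decimal places → at most half a unit in the last place, 0.5 × 10⁻ᴺ° = 24766.4/2 × 10⁻ᴺ m.
Need 0.5 × 24766.4 × 10⁻ᴺ ≤ 5.4 → 10⁻ᴺ ≤ 4.361e-04, so N ≥ 3.36.
At 3 places the error can reach 12.4 m, but 4 places keeps it to 1.24 m.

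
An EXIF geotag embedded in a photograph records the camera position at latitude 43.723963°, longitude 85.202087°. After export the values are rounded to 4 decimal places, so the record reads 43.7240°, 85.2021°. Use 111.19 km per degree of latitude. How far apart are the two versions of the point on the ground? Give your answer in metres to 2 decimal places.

4.24 metres

Δlat = 43.723963 − 43.7240 = -0.000037°; Δlon = 85.202087 − 85.2021 = -0.000013°.
North–south shift: -0.000037 × 111190 = -4.11403 m.
E–W at 43.724°: -0.000013° × 111190 × cos 43.724° = -0.000013 × 111190 × 0.7227 ≈ -1.04461 m.
Combined displacement = (4.11403² + 1.04461²)^½ ≈ 4.24458 m.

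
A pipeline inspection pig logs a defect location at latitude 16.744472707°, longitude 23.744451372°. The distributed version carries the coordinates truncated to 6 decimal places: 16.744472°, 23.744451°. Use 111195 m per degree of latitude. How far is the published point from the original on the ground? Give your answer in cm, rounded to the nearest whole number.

Δlat = 16.744472707 − 16.744472 = +0.000000707°; Δlon = 23.744451372 − 23.744451 = +0.000000372°.
North–south shift: 0.000000707 × 111195 = 0.0786149 m.
East–west at this latitude: 0.000000372° × 111195 × cos 16.7445° ≈ 0.000000372 × 106480 = 0.0396106 m.
Combined displacement = (0.0786149² + 0.0396106²)^½ ≈ 0.0880301 m.
That is 0.0880301 m = 8.803 cm.

9 cm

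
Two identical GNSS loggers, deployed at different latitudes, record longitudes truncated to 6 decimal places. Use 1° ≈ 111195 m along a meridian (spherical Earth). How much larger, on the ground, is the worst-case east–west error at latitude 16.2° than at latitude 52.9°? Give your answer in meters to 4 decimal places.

0.0397 meters

Truncating at 6 decimal places can drop up to a full unit in the last place, so the longitude may be off by as much as 1e-06°.
At 16.2°: 1e-06° × 111195 × cos 16.2° = 1e-06 × 111195 × 0.9603 ≈ 0.10678 m.
Error at 52.9° = 1e-06° × 111195 × cos 52.9° ≈ 0.11119 × 0.6032 = 0.067074 m.
So the lower-latitude error exceeds the higher by 0.10678 − 0.067074 = 0.039706 m.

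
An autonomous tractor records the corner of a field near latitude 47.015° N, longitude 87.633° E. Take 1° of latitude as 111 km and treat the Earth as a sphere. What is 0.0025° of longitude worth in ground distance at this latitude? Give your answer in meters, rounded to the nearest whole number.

One degree of longitude here spans 111000 × cos 47.015° = 111000 × 0.6818 ≈ 75680.6 m; 0.0025° of that is 189.201 m.

189 meters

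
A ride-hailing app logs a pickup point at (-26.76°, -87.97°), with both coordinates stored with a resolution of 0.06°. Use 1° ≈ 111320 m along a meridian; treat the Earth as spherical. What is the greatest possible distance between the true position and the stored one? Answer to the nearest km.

With a 0.06° grid the true value lies within half a step, ±0.06°/2 = ±0.03°, of the stored one.
Latitude error → 0.03 × 111320 = 3339.6 m along the meridian.
East–west component at 26.76°: 0.03° × 111320 × cos 26.76° ≈ 0.03 × 99397.7 ≈ 2981.93 m.
The two errors are perpendicular, so the maximum displacement is √(3339.6² + 2981.93²) ≈ 4477.15 m.
That is 4477.15 m = 4.4771 km.

4 km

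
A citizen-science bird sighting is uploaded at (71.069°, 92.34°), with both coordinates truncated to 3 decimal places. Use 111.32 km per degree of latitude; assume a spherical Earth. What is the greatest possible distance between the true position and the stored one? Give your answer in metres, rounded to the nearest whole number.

Truncating at 3 decimal places can drop up to a full unit in the last place, so each coordinate may be off by as much as 0.001°.
North–south component: 0.001° × 111320 = 111.32 m.
Longitude error → 0.001 × 111320 × cos 71.069° = 0.001 × 111320 × 0.3244 ≈ 36.1155 m.
Worst case both components are at the extreme and orthogonal: √(111.32² + 36.1155²) ≈ 117.032 m.

117 metres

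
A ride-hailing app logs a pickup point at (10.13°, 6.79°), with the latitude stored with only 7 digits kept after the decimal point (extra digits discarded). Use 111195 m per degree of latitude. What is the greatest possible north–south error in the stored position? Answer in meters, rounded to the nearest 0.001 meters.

0.011 meters

Truncating at 7 decimal places can drop up to a full unit in the last place, so the latitude may be off by as much as 1e-07°.
North–south distance: 1e-07° × 111195 m/° = 0.0111195 m.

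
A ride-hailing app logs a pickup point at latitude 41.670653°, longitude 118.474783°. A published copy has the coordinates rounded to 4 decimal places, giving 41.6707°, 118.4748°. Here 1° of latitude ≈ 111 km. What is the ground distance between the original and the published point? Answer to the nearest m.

Δlat = 41.670653 − 41.6707 = -0.000047°; Δlon = 118.474783 − 118.4748 = -0.000017°.
N–S: -0.000047° × 111000 m/° = -5.217 m.
E–W at 41.6707°: -0.000017° × 111000 × cos 41.6707° = -0.000017 × 111000 × 0.7470 ≈ -1.40955 m.
Hypotenuse of the two orthogonal shifts: √(5.217² + 1.40955²) = 5.40406 m.

5 m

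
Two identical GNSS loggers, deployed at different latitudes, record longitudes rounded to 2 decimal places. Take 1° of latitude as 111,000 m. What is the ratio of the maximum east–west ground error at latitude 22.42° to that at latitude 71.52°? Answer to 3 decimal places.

2.916

Rounding to 2 decimal places leaves the longitude within ±0.005° of the true value.
Error at 22.42° = 0.005° × 111000 × cos 22.42° ≈ 555 × 0.9244 = 513.05 m.
Error at 71.52° = 0.005° × 111000 × cos 71.52° ≈ 555 × 0.3170 = 175.92 m.
The ratio reduces to cos 22.42° / cos 71.52° = 0.9244/0.3170 ≈ 2.9164.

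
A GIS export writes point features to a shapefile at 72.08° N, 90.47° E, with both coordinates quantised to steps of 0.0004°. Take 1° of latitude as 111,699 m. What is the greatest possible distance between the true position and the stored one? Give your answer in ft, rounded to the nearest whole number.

77 ft

With a 0.0004° grid the true value lies within half a step, ±0.0004°/2 = ±0.0002°, of the stored one.
N–S: 0.0002° × 111699 m/° = 22.3398 m.
E–W at 72.08°: 0.0002° × 111699 × cos 72.08° = 0.0002 × 111699 × 0.3077 ≈ 6.87371 m.
The two errors are perpendicular, so the maximum displacement is √(22.3398² + 6.87371²) ≈ 23.3734 m.
Converting: 23.3734 m × 3.2808 ft/m ≈ 76.684 ft.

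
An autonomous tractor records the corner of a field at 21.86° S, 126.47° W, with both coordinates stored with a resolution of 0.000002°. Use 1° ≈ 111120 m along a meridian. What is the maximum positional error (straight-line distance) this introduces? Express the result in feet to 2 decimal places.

With a 0.000002° grid the true value lies within half a step, ±0.000002°/2 = ±1e-06°, of the stored one.
N–S: 1e-06° × 111120 m/° = 0.11112 m.
E–W at 21.86°: 1e-06° × 111120 × cos 21.86° = 1e-06 × 111120 × 0.9281 ≈ 0.10313 m.
Worst case both components are at the extreme and orthogonal: √(0.11112² + 0.10313²) ≈ 0.151603 m.
Converting: 0.151603 m × 3.2808 ft/m ≈ 0.49739 ft.

0.50 feet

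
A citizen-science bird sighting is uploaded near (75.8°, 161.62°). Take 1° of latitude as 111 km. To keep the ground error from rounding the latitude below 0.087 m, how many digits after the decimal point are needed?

6 decimal places

One degree of latitude covers 111000 m.
With N decimal places the half-ulp bound is 0.5·10⁻ᴺ°, or 0.5·10⁻ᴺ × 111000 m on the ground.
Need 0.5 × 111000 × 10⁻ᴺ ≤ 0.087 → 10⁻ᴺ ≤ 1.568e-06, so N ≥ 5.80.
At 5 places the error can reach 0.555 m, but 6 places keeps it to 0.0555 m.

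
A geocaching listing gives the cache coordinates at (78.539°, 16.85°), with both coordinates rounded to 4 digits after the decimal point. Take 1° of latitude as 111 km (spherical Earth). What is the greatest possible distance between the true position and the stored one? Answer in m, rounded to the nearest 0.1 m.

Rounding to 4 decimal places leaves each coordinate within ±5e-05° of the true value.
North–south component: 5e-05° × 111000 = 5.55 m.
E–W at 78.539°: 5e-05° × 111000 × cos 78.539° = 5e-05 × 111000 × 0.1987 ≈ 1.10279 m.
The two errors are perpendicular, so the maximum displacement is √(5.55² + 1.10279²) ≈ 5.6585 m.

5.7 m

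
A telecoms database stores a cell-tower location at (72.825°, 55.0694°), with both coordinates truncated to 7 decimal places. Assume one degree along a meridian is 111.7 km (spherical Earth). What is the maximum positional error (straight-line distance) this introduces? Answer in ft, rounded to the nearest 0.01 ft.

0.04 ft

Truncating at 7 decimal places can drop up to a full unit in the last place, so each coordinate may be off by as much as 1e-07°.
North–south component: 1e-07° × 111700 = 0.01117 m.
East–west component at 72.825°: 1e-07° × 111700 × cos 72.825° ≈ 1e-07 × 32984 ≈ 0.0032984 m.
The two errors are perpendicular, so the maximum displacement is √(0.01117² + 0.0032984²) ≈ 0.0116468 m.
Converting: 0.0116468 m × 3.2808 ft/m ≈ 0.038211 ft.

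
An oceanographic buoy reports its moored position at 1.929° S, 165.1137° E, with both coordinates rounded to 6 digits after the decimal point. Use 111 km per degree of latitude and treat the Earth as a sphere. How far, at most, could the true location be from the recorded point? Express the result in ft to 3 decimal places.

Rounding to 6 decimal places leaves each coordinate within ±5e-07° of the true value.
N–S: 5e-07° × 111000 m/° = 0.0555 m.
East–west component at 1.929°: 5e-07° × 111000 × cos 1.929° ≈ 5e-07 × 110937 ≈ 0.0554685 m.
Worst case both components are at the extreme and orthogonal: √(0.0555² + 0.0554685²) ≈ 0.0784666 m.
Converting: 0.0784666 m × 3.2808 ft/m ≈ 0.25744 ft.

0.257 ft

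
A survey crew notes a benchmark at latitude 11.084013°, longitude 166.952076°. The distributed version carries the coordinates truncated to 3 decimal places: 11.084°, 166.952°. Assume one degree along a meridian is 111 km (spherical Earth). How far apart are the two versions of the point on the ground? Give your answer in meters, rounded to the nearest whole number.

The latitude changed by +0.000013° and the longitude by +0.000076°.
North–south shift: 0.000013 × 111000 = 1.443 m.
E–W at 11.084°: 0.000076° × 111000 × cos 11.084° = 0.000076 × 111000 × 0.9813 ≈ 8.27864 m.
Combined displacement = (1.443² + 8.27864²)^½ ≈ 8.40346 m.

8 meters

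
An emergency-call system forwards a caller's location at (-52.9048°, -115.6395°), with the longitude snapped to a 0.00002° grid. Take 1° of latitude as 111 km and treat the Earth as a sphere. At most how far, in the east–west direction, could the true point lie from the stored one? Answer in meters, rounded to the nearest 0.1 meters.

With a 0.00002° grid the true value lies within half a step, ±0.00002°/2 = ±1e-05°, of the stored one.
At latitude 52.9048° a degree of longitude spans 111000 m × cos 52.9048° = 111000 × 0.6031 ≈ 66948.7 m.
Maximum E–W displacement: 1e-05 × 66948.7 = 0.669487 m.

0.7 meters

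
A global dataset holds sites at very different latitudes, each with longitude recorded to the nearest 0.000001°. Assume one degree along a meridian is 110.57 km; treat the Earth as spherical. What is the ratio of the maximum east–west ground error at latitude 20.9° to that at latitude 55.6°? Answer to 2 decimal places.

Rounding to 6 decimal places leaves the longitude within ±5e-07° of the true value.
Error at 20.9° = 5e-07° × 110570 × cos 20.9° ≈ 0.055285 × 0.9342 = 0.051647 m.
At 55.6°: 5e-07° × 110570 × cos 55.6° = 5e-07 × 110570 × 0.5650 ≈ 0.031234 m.
The ratio reduces to cos 20.9° / cos 55.6° = 0.9342/0.5650 ≈ 1.6536.

1.65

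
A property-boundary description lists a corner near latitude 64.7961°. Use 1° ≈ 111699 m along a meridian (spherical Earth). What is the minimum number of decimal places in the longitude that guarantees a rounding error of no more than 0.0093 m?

7 decimal places

At 64.7961° one degree of longitude covers 111699 × cos 64.7961° ≈ 111699 × 0.4258 ≈ 47566 m.
With N decimal places the half-ulp bound is 0.5·10⁻ᴺ°, or 0.5·10⁻ᴺ × 47566 m on the ground.
Setting 23783 × 10⁻ᴺ ≤ 0.0093 gives 10ᴺ ≥ 2.557e+06, i.e. N ≥ 6.41.
So 7 decimal places suffice (0.00238 m); 6 would allow up to 0.0238 m.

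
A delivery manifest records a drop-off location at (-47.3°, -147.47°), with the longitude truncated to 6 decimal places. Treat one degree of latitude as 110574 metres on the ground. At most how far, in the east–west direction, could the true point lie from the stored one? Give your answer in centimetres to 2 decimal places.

7.50 centimetres

Truncating at 6 decimal places can drop up to a full unit in the last place, so the longitude may be off by as much as 1e-06°.
One degree of longitude at 47.3° is 110574 × cos 47.3° ≈ 110574 × 0.6782 = 74986.8 m.
Maximum E–W displacement: 1e-06 × 74986.8 = 0.0749868 m.
That is 0.0749868 m = 7.4987 cm.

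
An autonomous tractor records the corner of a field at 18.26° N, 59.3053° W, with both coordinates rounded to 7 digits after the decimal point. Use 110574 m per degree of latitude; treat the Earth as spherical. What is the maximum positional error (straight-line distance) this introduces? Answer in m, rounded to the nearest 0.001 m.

Rounding to 7 decimal places leaves each coordinate within ±5e-08° of the true value.
North–south component: 5e-08° × 110574 = 0.0055287 m.
East–west component at 18.26°: 5e-08° × 110574 × cos 18.26° ≈ 5e-08 × 105006 ≈ 0.0052503 m.
Combining orthogonally: (0.0055287² + 0.0052503²)^½ ≈ 0.00762445 m.

0.008 m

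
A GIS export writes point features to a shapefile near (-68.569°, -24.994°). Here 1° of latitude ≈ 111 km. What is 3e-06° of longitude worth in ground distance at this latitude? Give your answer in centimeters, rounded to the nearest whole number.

12 centimeters

3e-06° of longitude at 68.569° is 3e-06 × 111000 × cos 68.569° ≈ 3e-06 × 40557.2 = 0.121672 m.
That is 0.121672 m = 12.167 cm.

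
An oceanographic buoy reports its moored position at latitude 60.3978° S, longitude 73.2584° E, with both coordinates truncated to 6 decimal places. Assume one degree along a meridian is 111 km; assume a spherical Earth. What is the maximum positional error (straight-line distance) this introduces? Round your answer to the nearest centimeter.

12 centimeters

Truncating at 6 decimal places can drop up to a full unit in the last place, so each coordinate may be off by as much as 1e-06°.
Latitude error → 1e-06 × 111000 = 0.111 m along the meridian.
E–W at 60.3978°: 1e-06° × 111000 × cos 60.3978° = 1e-06 × 111000 × 0.4940 ≈ 0.0548313 m.
Combining orthogonally: (0.111² + 0.0548313²)^½ ≈ 0.123804 m.
That is 0.123804 m = 12.38 cm.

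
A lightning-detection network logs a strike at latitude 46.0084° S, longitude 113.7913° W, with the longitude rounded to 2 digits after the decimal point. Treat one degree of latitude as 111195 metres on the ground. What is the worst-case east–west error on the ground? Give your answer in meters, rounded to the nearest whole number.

386 meters

Rounding to 2 decimal places leaves the longitude within ±0.005° of the true value.
At latitude 46.0084° a degree of longitude spans 111195 m × cos 46.0084° = 111195 × 0.6946 ≈ 77230.8 m.
East–west error: 0.005° × 77230.8 m/° ≈ 386.154 m.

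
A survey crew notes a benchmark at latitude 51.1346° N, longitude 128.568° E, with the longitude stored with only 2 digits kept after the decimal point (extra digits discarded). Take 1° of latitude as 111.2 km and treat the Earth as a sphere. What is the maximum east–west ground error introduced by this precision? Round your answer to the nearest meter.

Truncating at 2 decimal places can drop up to a full unit in the last place, so the longitude may be off by as much as 0.01°.
One degree of longitude at 51.1346° is 111200 × cos 51.1346° ≈ 111200 × 0.6275 = 69777.2 m.
Maximum E–W displacement: 0.01 × 69777.2 = 697.772 m.

698 meters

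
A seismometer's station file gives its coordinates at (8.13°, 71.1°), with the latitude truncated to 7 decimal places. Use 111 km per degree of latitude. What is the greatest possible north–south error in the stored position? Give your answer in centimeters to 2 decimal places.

Truncating at 7 decimal places can drop up to a full unit in the last place, so the latitude may be off by as much as 1e-07°.
Along the meridian that is 1e-07° × 111000 m/° = 0.0111 m.
That is 0.0111 m = 1.11 cm.

1.11 centimeters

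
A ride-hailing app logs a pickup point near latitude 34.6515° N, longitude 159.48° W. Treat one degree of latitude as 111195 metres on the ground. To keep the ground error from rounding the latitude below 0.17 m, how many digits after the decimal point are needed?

6

One degree of latitude covers 111195 m.
With N decimal places the half-ulp bound is 0.5·10⁻ᴺ°, or 0.5·10⁻ᴺ × 111195 m on the ground.
Setting 55597.5 × 10⁻ᴺ ≤ 0.17 gives 10ᴺ ≥ 3.27e+05, i.e. N ≥ 5.51.
At 5 places the error can reach 0.556 m, but 6 places keeps it to 0.0556 m.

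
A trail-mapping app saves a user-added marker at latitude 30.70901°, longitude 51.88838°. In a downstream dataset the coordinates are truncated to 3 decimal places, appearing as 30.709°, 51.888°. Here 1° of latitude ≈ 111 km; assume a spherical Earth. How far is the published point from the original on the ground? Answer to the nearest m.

The latitude changed by +0.00001° and the longitude by +0.00038°.
North–south shift: 0.00001 × 111000 = 1.11 m.
E–W at 30.709°: 0.00038° × 111000 × cos 30.709° = 0.00038 × 111000 × 0.8598 ≈ 36.2652 m.
Combined displacement = (1.11² + 36.2652²)^½ ≈ 36.2822 m.

36 m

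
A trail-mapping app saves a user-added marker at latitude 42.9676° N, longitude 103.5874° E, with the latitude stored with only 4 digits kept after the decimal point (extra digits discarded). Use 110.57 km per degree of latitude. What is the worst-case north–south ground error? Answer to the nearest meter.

11 meters

Truncating at 4 decimal places can drop up to a full unit in the last place, so the latitude may be off by as much as 0.0001°.
Along the meridian that is 0.0001° × 110570 m/° = 11.057 m.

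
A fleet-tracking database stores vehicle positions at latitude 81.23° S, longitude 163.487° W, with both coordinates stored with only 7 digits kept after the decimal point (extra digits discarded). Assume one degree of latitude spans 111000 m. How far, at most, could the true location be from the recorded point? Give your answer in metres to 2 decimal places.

0.01 metres

Truncating at 7 decimal places can drop up to a full unit in the last place, so each coordinate may be off by as much as 1e-07°.
North–south component: 1e-07° × 111000 = 0.0111 m.
East–west component at 81.23°: 1e-07° × 111000 × cos 81.23° ≈ 1e-07 × 16924 ≈ 0.0016924 m.
The two errors are perpendicular, so the maximum displacement is √(0.0111² + 0.0016924²) ≈ 0.0112283 m.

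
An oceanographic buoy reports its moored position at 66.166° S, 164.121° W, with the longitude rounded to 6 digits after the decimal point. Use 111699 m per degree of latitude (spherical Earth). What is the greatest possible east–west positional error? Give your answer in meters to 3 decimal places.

0.023 meters

Rounding to 6 decimal places leaves the longitude within ±5e-07° of the true value.
Parallels shrink by cos φ, so at 66.166° a degree of longitude is 111699 × 0.4041 ≈ 45136.2 m.
So at most 5e-07° × 45136.2 ≈ 0.0225681 m east–west.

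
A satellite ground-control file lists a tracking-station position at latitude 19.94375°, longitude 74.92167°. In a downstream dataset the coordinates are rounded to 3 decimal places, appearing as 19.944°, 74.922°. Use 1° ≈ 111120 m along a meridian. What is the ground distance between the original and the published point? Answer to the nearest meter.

44 meters

Δlat = 19.94375 − 19.944 = -0.00025°; Δlon = 74.92167 − 74.922 = -0.00033°.
North–south shift: -0.00025 × 111120 = -27.78 m.
East–west at this latitude: -0.00033° × 111120 × cos 19.944° ≈ -0.00033 × 104456 = -34.4704 m.
Combined displacement = (27.78² + 34.4704²)^½ ≈ 44.2712 m.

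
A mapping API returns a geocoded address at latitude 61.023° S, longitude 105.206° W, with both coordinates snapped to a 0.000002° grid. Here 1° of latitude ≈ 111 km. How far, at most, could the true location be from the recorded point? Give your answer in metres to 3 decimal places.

With a 0.000002° grid the true value lies within half a step, ±0.000002°/2 = ±1e-06°, of the stored one.
N–S: 1e-06° × 111000 m/° = 0.111 m.
East–west component at 61.023°: 1e-06° × 111000 × cos 61.023° ≈ 1e-06 × 53774.9 ≈ 0.0537749 m.
The two errors are perpendicular, so the maximum displacement is √(0.111² + 0.0537749²) ≈ 0.12334 m.

0.123 metres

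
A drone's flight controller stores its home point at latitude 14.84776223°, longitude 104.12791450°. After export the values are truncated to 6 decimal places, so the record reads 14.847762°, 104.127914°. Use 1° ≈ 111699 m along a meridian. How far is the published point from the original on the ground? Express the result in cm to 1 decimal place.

6.0 cm

The latitude changed by +0.00000023° and the longitude by +0.00000050°.
N–S: 0.00000023° × 111699 m/° = 0.0256908 m.
East–west at this latitude: 0.00000050° × 111699 × cos 14.8478° ≈ 0.00000050 × 107969 = 0.0539847 m.
Distance: √(0.0256908² + 0.0539847²) ≈ 0.059786 m.
That is 0.059786 m = 5.9786 cm.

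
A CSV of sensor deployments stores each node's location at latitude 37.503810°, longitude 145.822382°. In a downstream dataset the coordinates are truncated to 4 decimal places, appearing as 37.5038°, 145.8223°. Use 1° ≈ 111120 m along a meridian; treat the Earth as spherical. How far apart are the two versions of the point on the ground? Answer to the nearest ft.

Δlat = 37.503810 − 37.5038 = +0.000010°; Δlon = 145.822382 − 145.8223 = +0.000082°.
N–S: 0.000010° × 111120 m/° = 1.1112 m.
East–west at this latitude: 0.000082° × 111120 × cos 37.5038° ≈ 0.000082 × 88152.9 = 7.22854 m.
Combined displacement = (1.1112² + 7.22854²)^½ ≈ 7.31345 m.
Converting: 7.31345 m × 3.2808 ft/m ≈ 23.994 ft.

24 ft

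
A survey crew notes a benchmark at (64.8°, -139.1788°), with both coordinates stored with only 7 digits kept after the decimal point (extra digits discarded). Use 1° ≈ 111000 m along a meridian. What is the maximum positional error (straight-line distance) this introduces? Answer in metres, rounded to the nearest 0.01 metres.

Truncating at 7 decimal places can drop up to a full unit in the last place, so each coordinate may be off by as much as 1e-07°.
North–south component: 1e-07° × 111000 = 0.0111 m.
East–west component at 64.8°: 1e-07° × 111000 × cos 64.8° ≈ 1e-07 × 47261.5 ≈ 0.00472615 m.
Worst case both components are at the extreme and orthogonal: √(0.0111² + 0.00472615²) ≈ 0.0120643 m.

0.01 metres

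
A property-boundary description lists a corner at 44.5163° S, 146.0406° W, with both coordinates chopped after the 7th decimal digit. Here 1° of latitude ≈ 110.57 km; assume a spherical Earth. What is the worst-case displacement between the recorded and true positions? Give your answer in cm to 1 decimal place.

1.4 cm

Truncating at 7 decimal places can drop up to a full unit in the last place, so each coordinate may be off by as much as 1e-07°.
N–S: 1e-07° × 110570 m/° = 0.011057 m.
East–west component at 44.5163°: 1e-07° × 110570 × cos 44.5163° ≈ 1e-07 × 78842.1 ≈ 0.00788421 m.
Worst case both components are at the extreme and orthogonal: √(0.011057² + 0.00788421²) ≈ 0.0135801 m.
That is 0.0135801 m = 1.358 cm.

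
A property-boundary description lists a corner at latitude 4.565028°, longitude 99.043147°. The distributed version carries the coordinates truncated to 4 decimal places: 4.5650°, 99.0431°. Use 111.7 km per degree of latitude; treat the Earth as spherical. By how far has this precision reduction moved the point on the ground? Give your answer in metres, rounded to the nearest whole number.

6 metres

The latitude changed by +0.000028° and the longitude by +0.000047°.
North–south shift: 0.000028 × 111700 = 3.1276 m.
East–west at this latitude: 0.000047° × 111700 × cos 4.565° ≈ 0.000047 × 111346 = 5.23325 m.
Distance: √(3.1276² + 5.23325²) ≈ 6.09662 m.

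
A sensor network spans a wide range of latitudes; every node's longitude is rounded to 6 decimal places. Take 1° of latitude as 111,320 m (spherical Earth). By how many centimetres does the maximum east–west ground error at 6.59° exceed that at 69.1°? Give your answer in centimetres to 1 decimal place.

Rounding to 6 decimal places leaves the longitude within ±5e-07° of the true value.
At 6.59°: 5e-07° × 111320 × cos 6.59° = 5e-07 × 111320 × 0.9934 ≈ 0.055292 m.
Error at 69.1° = 5e-07° × 111320 × cos 69.1° ≈ 0.05566 × 0.3567 = 0.019856 m.
So the lower-latitude error exceeds the higher by 0.055292 − 0.019856 = 0.035436 m.
That is 0.0354362 m = 3.5436 cm.

3.5 centimetres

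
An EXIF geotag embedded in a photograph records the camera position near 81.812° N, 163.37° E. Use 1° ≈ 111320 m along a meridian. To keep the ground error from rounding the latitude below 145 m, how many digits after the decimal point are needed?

One degree of latitude covers 111320 m.
N decimal places → at most half a unit in the last place, 0.5 × 10⁻ᴺ° = 111320/2 × 10⁻ᴺ m.
Setting 55660 × 10⁻ᴺ ≤ 145 gives 10ᴺ ≥ 383.9, i.e. N ≥ 2.58.
So 3 decimal places suffice (55.7 m); 2 would allow up to 557 m.

3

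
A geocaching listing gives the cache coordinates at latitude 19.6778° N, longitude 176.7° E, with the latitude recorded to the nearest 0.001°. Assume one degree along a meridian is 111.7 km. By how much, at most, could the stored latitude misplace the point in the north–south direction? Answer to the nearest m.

56 m

Rounding to 3 decimal places leaves the latitude within ±0.0005° of the true value.
Along the meridian that is 0.0005° × 111700 m/° = 55.85 m.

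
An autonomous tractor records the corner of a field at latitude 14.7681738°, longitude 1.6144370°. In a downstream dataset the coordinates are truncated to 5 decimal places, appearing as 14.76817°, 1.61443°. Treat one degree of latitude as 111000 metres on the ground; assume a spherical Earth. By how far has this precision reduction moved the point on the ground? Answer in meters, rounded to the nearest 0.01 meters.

0.86 meters

The latitude changed by +0.0000038° and the longitude by +0.0000070°.
N–S: 0.0000038° × 111000 m/° = 0.4218 m.
East–west at this latitude: 0.0000070° × 111000 × cos 14.7682° ≈ 0.0000070 × 107333 = 0.751332 m.
Hypotenuse of the two orthogonal shifts: √(0.4218² + 0.751332²) = 0.861635 m.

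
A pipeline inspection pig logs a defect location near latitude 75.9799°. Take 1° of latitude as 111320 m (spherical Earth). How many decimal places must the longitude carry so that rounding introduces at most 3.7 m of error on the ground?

At 75.9799° one degree of longitude covers 111320 × cos 75.9799° ≈ 111320 × 0.2423 ≈ 26968.6 m.
N decimal places → at most half a unit in the last place, 0.5 × 10⁻ᴺ° = 26968.6/2 × 10⁻ᴺ m.
Need 0.5 × 26968.6 × 10⁻ᴺ ≤ 3.7 → 10⁻ᴺ ≤ 2.744e-04, so N ≥ 3.56.
At 3 places the error can reach 13.5 m, but 4 places keeps it to 1.35 m.

4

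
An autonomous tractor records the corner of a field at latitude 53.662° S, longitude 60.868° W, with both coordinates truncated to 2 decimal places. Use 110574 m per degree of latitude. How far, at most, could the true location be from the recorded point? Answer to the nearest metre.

Truncating at 2 decimal places can drop up to a full unit in the last place, so each coordinate may be off by as much as 0.01°.
Latitude error → 0.01 × 110574 = 1105.74 m along the meridian.
E–W at 53.662°: 0.01° × 110574 × cos 53.662° = 0.01 × 110574 × 0.5925 ≈ 655.204 m.
The two errors are perpendicular, so the maximum displacement is √(1105.74² + 655.204²) ≈ 1285.28 m.

1285 metres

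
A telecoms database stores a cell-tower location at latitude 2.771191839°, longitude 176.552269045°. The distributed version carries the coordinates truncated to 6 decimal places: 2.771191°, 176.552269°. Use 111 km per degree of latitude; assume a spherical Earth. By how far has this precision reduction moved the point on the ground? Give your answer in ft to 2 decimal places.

0.31 ft

The latitude changed by +0.000000839° and the longitude by +0.000000045°.
N–S: 0.000000839° × 111000 m/° = 0.093129 m.
E–W at 2.77119°: 0.000000045° × 111000 × cos 2.77119° = 0.000000045 × 111000 × 0.9988 ≈ 0.00498916 m.
Hypotenuse of the two orthogonal shifts: √(0.093129² + 0.00498916²) = 0.0932625 m.
Converting: 0.0932625 m × 3.2808 ft/m ≈ 0.30598 ft.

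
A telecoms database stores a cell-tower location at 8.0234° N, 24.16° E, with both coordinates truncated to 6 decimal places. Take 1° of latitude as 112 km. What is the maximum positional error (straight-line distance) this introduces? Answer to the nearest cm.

Truncating at 6 decimal places can drop up to a full unit in the last place, so each coordinate may be off by as much as 1e-06°.
N–S: 1e-06° × 112000 m/° = 0.112 m.
Longitude error → 1e-06 × 112000 × cos 8.0234° = 1e-06 × 112000 × 0.9902 ≈ 0.110904 m.
Combining orthogonally: (0.112² + 0.110904²)^½ ≈ 0.157619 m.
That is 0.157619 m = 15.762 cm.

16 cm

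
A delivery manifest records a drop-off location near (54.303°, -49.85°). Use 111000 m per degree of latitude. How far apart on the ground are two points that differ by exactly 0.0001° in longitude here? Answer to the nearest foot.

21 feet

At 54.303° a degree of longitude is 111000 × cos 54.303° ≈ 64768.4 m, so 0.0001° corresponds to 6.47684 m.
In feet: 6.47684 m ÷ 0.3048 ≈ 21.249 ft.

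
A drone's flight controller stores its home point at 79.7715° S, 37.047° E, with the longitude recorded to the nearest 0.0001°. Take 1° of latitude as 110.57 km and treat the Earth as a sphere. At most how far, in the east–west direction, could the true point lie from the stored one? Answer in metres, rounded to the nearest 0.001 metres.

Rounding to 4 decimal places leaves the longitude within ±5e-05° of the true value.
At latitude 79.7715° a degree of longitude spans 110570 m × cos 79.7715° = 110570 × 0.1776 ≈ 19634.4 m.
Maximum E–W displacement: 5e-05 × 19634.4 = 0.981719 m.

0.982 metres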